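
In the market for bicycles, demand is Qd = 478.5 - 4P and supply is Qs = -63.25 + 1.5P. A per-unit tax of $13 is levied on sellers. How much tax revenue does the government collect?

Pre-tax equilibrium: P* = 98.5, Q* = 84.5.
Tax on sellers shifts supply to Qs = -63.25 + 1.5(P − 13) = -82.75 + 1.5P.
478.5 - 4P = -82.75 + 1.5P gives buyer price Pb = 2245/22; sellers receive Ps = 2245/22 − 13 = 1959/22.
New quantity: Q = 478.5 − 4(2245/22) = 1547/22.
Revenue = 13 × 1547/22 = 20111/22.

Tax revenue = 20111/22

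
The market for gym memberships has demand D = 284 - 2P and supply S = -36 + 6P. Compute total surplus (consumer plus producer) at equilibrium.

Total surplus = 13872

Equilibrium: 284 - 2P = -36 + 6P gives P* = 40, Q* = 204.
Demand choke price: P = 142; supply starts at P = 6.
CS = ½(142 − 40)(204) = 10404; PS = ½(40 − 6)(204) = 3468.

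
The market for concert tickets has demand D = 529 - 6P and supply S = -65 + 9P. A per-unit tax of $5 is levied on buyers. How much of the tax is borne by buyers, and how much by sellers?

Buyers bear $3, sellers bear $2

Pre-tax equilibrium: P* = 39.6, Q* = 291.4.
Tax on buyers shifts demand to D = 529 − 6(P + 5) = 499 - 6P.
499 - 6P = -65 + 9P gives seller price Ps = 37.6; buyers pay Pb = 37.6 + 5 = 42.6.
New quantity: Q = 529 − 6(42.6) = 273.4.
Buyer burden = 42.6 − 39.6 = 3; seller burden = 39.6 − 37.6 = 2.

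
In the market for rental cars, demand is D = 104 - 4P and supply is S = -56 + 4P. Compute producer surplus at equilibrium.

Producer surplus = 72

Equilibrium: 104 - 4P = -56 + 4P gives P* = 20, Q* = 24.
Supply starts at P = 14 (where S = 0).
PS = ½(20 − 14)(24) = 72.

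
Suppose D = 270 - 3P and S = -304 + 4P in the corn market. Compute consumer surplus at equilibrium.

Equilibrium: 270 - 3P = -304 + 4P gives P* = 82, Q* = 24.
Demand choke price (D = 0): P = 90.
CS = ½(90 − 82)(24) = 96.

Consumer surplus = 96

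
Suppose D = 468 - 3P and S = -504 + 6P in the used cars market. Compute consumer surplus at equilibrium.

Consumer surplus = 3456

Equilibrium: 468 - 3P = -504 + 6P gives P* = 108, Q* = 144.
Demand choke price (D = 0): P = 156.
CS = ½(156 − 108)(144) = 3456.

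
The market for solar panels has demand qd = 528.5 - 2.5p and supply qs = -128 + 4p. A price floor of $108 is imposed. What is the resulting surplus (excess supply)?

Surplus = 45.5

Equilibrium price would be p* = 101, so the floor at 108 binds.
At p = 108: qd = 258.5, qs = 304.
Surplus = 304 − 258.5 = 45.5.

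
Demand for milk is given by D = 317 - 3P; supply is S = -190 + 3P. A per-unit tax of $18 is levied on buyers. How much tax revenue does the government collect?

Tax revenue = 657

Pre-tax equilibrium: P* = 84.5, Q* = 63.5.
Tax on buyers shifts demand to D = 317 − 3(P + 18) = 263 - 3P.
263 - 3P = -190 + 3P gives seller price Ps = 75.5; buyers pay Pb = 75.5 + 18 = 93.5.
New quantity: Q = 317 − 3(93.5) = 36.5.
Revenue = 18 × 36.5 = 657.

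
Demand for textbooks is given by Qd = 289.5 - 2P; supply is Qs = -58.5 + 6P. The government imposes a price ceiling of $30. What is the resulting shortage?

Shortage = 108

Equilibrium price would be P* = 43.5, so the ceiling at 30 binds.
At P = 30: Qd = 289.5 − 2(30) = 229.5, Qs = -58.5 + 6(30) = 121.5.
Shortage = 229.5 − 121.5 = 108.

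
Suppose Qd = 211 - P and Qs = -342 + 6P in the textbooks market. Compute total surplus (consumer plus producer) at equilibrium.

Equilibrium: 211 - P = -342 + 6P gives P* = 79, Q* = 132.
Demand choke price: P = 211; supply starts at P = 57.
CS = ½(211 − 79)(132) = 8712; PS = ½(79 − 57)(132) = 1452.

Total surplus = 10164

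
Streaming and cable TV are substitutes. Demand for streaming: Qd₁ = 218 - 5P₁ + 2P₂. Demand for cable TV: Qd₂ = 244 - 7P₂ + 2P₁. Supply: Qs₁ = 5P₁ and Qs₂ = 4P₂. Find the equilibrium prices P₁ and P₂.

P₁ = 1443/53, P₂ = 1438/53

Market 1: 218 - 5P₁ + 2P₂ = 5P₁ → 10P₁ - 2P₂ = 218.
Market 2: 11P₂ - 2P₁ = 244.
Eliminating P₂: 11×(1) + 2×(2) gives 106P₁ = 2886, so P₁ = 1443/53.
Back-substitute into (2): P₂ = (244 + 2×1443/53) / 11 = 1438/53.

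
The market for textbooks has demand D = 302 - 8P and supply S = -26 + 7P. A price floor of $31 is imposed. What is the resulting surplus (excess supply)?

Equilibrium price would be P* = 328/15, so the floor at 31 binds.
At P = 31: D = 54, S = 191.
Surplus = 191 − 54 = 137.

Surplus = 137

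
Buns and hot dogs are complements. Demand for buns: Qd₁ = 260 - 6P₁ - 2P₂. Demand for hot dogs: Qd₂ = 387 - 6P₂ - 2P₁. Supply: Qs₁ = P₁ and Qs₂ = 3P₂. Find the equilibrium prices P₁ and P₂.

Market 1: 260 - 6P₁ - 2P₂ = P₁ → 7P₁ + 2P₂ = 260.
Market 2: 9P₂ + 2P₁ = 387.
Eliminating P₂: 9×(1) − 2×(2) gives 59P₁ = 1566, so P₁ = 1566/59.
Back-substitute into (2): P₂ = (387 − 2×1566/59) / 9 = 2189/59.

P₁ = 1566/59, P₂ = 2189/59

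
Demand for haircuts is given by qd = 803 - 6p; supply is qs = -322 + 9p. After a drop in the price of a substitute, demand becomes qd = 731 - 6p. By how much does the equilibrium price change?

Original equilibrium: p* = 75, q* = 353.
New equilibrium: 731 - 6p = -322 + 9p, so 1053 = 15p and p' = 70.2; q' = 731 − 6(70.2) = 309.8.
Change in price: 70.2 − 75 = -4.8.

Δp = -4.8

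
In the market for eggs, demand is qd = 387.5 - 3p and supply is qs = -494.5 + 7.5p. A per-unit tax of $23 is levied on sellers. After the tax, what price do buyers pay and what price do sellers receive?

Buyers pay 703/7, sellers receive 542/7

Pre-tax equilibrium: p* = 84, q* = 135.5.
Tax on sellers shifts supply to qs = -494.5 + 7.5(p − 23) = -667 + 7.5p.
387.5 - 3p = -667 + 7.5p gives buyer price pb = 703/7; sellers receive ps = 703/7 − 23 = 542/7.
New quantity: q = 387.5 − 3(703/7) = 1207/14.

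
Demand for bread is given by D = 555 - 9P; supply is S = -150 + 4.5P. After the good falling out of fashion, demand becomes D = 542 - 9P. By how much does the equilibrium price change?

ΔP = -26/27

Original equilibrium: P* = 470/9, Q* = 85.
New equilibrium: 542 - 9P = -150 + 4.5P, so 692 = 13.5P and P' = 1384/27; Q' = 542 − 9(1384/27) = 242/3.
Change in price: 1384/27 − 470/9 = -26/27.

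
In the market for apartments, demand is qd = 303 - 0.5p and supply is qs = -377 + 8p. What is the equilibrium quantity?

Set qd = qs: 303 - 0.5p = -377 + 8p.
680 = 8.5p, so p* = 80.
q* = 303 − 0.5(80) = 263.

q* = 263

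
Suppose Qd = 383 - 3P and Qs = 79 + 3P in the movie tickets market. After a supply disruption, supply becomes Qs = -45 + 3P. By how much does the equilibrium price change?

Original equilibrium: P* = 152/3, Q* = 231.
New equilibrium: 383 - 3P = -45 + 3P, so 428 = 6P and P' = 214/3; Q' = 383 − 3(214/3) = 169.
Change in price: 214/3 − 152/3 = 62/3.

ΔP = 62/3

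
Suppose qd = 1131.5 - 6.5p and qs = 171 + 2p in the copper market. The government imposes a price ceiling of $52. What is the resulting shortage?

Shortage = 518.5

Equilibrium price would be p* = 113, so the ceiling at 52 binds.
At p = 52: qd = 1131.5 − 6.5(52) = 793.5, qs = 171 + 2(52) = 275.
Shortage = 793.5 − 275 = 518.5.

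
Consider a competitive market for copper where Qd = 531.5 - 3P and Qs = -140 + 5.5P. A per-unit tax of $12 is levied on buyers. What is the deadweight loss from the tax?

Deadweight loss = 2376/17

Pre-tax equilibrium: P* = 79, Q* = 294.5.
Tax on buyers shifts demand to Qd = 531.5 − 3(P + 12) = 495.5 - 3P.
495.5 - 3P = -140 + 5.5P gives seller price Ps = 1271/17; buyers pay Pb = 1271/17 + 12 = 1475/17.
New quantity: Q = 531.5 − 3(1475/17) = 9221/34.
DWL = ½ × 12 × (294.5 − 9221/34) = 2376/17.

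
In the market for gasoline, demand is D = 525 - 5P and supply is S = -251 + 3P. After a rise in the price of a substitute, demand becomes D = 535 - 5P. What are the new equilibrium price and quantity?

P' = 98.25, Q' = 43.75

Original equilibrium: P* = 97, Q* = 40.
New equilibrium: 535 - 5P = -251 + 3P, so 786 = 8P and P' = 98.25; Q' = 535 − 5(98.25) = 43.75.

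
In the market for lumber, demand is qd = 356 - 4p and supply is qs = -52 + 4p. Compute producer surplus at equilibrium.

Equilibrium: 356 - 4p = -52 + 4p gives p* = 51, q* = 152.
Supply starts at p = 13 (where qs = 0).
PS = ½(51 − 13)(152) = 2888.

Producer surplus = 2888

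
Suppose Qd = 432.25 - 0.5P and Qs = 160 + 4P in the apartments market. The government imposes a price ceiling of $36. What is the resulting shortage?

Shortage = 110.25

Equilibrium price would be P* = 60.5, so the ceiling at 36 binds.
At P = 36: Qd = 432.25 − 0.5(36) = 414.25, Qs = 160 + 4(36) = 304.
Shortage = 414.25 − 304 = 110.25.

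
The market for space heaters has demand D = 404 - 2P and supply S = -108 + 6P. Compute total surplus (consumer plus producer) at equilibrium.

Equilibrium: 404 - 2P = -108 + 6P gives P* = 64, Q* = 276.
Demand choke price: P = 202; supply starts at P = 18.
CS = ½(202 − 64)(276) = 19044; PS = ½(64 − 18)(276) = 6348.

Total surplus = 25392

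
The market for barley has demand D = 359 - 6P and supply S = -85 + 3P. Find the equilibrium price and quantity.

Set D = S: 359 - 6P = -85 + 3P.
444 = 9P, so P* = 148/3.
Q* = 359 − 6(148/3) = 63.

P* = 148/3, Q* = 63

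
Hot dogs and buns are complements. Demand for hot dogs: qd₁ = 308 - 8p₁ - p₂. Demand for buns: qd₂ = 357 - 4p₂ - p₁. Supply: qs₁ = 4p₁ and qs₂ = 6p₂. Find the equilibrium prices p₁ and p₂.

Market 1: 308 - 8p₁ - p₂ = 4p₁ → 12p₁ + p₂ = 308.
Market 2: 10p₂ + p₁ = 357.
Eliminating p₂: 10×(1) − 1×(2) gives 119p₁ = 2723, so p₁ = 389/17.
Back-substitute into (2): p₂ = (357 − 1×389/17) / 10 = 568/17.

p₁ = 389/17, p₂ = 568/17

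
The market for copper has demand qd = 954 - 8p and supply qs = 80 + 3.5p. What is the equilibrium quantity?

q* = 346

Set qd = qs: 954 - 8p = 80 + 3.5p.
874 = 11.5p, so p* = 76.
q* = 954 − 8(76) = 346.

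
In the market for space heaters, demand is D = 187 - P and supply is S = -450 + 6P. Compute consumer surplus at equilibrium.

Equilibrium: 187 - P = -450 + 6P gives P* = 91, Q* = 96.
Demand choke price (D = 0): P = 187.
CS = ½(187 − 91)(96) = 4608.

Consumer surplus = 4608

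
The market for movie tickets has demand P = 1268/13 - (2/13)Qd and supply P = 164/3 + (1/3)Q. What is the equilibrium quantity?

Q* = 88

Set the two price expressions equal: 1268/13 - (2/13)Q = 164/3 + (1/3)Q.
1672/39 = (19/39)Q, so Q* = 88.
P* = 1268/13 − (2/13)(88) = 84.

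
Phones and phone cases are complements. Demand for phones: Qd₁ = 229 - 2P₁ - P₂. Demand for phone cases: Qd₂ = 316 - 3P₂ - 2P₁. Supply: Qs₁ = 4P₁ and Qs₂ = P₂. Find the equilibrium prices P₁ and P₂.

Market 1: 229 - 2P₁ - P₂ = 4P₁ → 6P₁ + P₂ = 229.
Market 2: 4P₂ + 2P₁ = 316.
Eliminating P₂: 4×(1) − 1×(2) gives 22P₁ = 600, so P₁ = 300/11.
Back-substitute into (2): P₂ = (316 − 2×300/11) / 4 = 719/11.

P₁ = 300/11, P₂ = 719/11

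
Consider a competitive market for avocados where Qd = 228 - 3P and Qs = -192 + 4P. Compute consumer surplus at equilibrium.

Consumer surplus = 384

Equilibrium: 228 - 3P = -192 + 4P gives P* = 60, Q* = 48.
Demand choke price (Qd = 0): P = 76.
CS = ½(76 − 60)(48) = 384.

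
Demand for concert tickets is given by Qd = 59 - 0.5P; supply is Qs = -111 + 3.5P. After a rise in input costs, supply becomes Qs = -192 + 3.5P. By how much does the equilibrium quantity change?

Original equilibrium: P* = 42.5, Q* = 37.75.
New equilibrium: 59 - 0.5P = -192 + 3.5P, so 251 = 4P and P' = 62.75; Q' = 59 − 0.5(62.75) = 27.625.
Change in quantity: 27.625 − 37.75 = -10.125.

ΔQ = -10.125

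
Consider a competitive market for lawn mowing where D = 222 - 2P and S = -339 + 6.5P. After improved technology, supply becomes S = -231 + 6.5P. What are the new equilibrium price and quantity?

Original equilibrium: P* = 66, Q* = 90.
New equilibrium: 222 - 2P = -231 + 6.5P, so 453 = 8.5P and P' = 906/17; Q' = 222 − 2(906/17) = 1962/17.

P' = 906/17, Q' = 1962/17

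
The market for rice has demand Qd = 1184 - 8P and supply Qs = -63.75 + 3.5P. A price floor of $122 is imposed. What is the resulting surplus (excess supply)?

Surplus = 155.25

Equilibrium price would be P* = 108.5, so the floor at 122 binds.
At P = 122: Qd = 208, Qs = 363.25.
Surplus = 363.25 − 208 = 155.25.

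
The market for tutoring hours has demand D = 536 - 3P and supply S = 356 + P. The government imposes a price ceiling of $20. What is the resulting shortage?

Shortage = 100

Equilibrium price would be P* = 45, so the ceiling at 20 binds.
At P = 20: D = 536 − 3(20) = 476, S = 356 + 1(20) = 376.
Shortage = 476 − 376 = 100.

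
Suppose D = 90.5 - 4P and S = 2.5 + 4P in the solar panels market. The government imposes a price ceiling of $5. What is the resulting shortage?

Equilibrium price would be P* = 11, so the ceiling at 5 binds.
At P = 5: D = 90.5 − 4(5) = 70.5, S = 2.5 + 4(5) = 22.5.
Shortage = 70.5 − 22.5 = 48.

Shortage = 48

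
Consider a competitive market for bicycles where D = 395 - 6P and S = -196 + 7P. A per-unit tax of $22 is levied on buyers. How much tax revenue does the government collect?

Tax revenue = 14630/13

Pre-tax equilibrium: P* = 591/13, Q* = 1589/13.
Tax on buyers shifts demand to D = 395 − 6(P + 22) = 263 - 6P.
263 - 6P = -196 + 7P gives seller price Ps = 459/13; buyers pay Pb = 459/13 + 22 = 745/13.
New quantity: Q = 395 − 6(745/13) = 665/13.
Revenue = 22 × 665/13 = 14630/13.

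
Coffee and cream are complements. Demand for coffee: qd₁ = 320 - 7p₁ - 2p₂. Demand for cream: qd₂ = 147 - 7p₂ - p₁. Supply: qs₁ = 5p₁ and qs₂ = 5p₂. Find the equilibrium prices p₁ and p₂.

p₁ = 1773/71, p₂ = 722/71

Market 1: 320 - 7p₁ - 2p₂ = 5p₁ → 12p₁ + 2p₂ = 320.
Market 2: 12p₂ + p₁ = 147.
Eliminating p₂: 12×(1) − 2×(2) gives 142p₁ = 3546, so p₁ = 1773/71.
Back-substitute into (2): p₂ = (147 − 1×1773/71) / 12 = 722/71.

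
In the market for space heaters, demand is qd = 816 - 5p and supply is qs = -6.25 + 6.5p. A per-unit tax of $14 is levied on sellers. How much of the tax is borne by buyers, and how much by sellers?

Buyers bear 182/23, sellers bear 140/23

Pre-tax equilibrium: p* = 71.5, q* = 458.5.
Tax on sellers shifts supply to qs = -6.25 + 6.5(p − 14) = -97.25 + 6.5p.
816 - 5p = -97.25 + 6.5p gives buyer price pb = 3653/46; sellers receive ps = 3653/46 − 14 = 3009/46.
New quantity: q = 816 − 5(3653/46) = 19271/46.
Buyer burden = 3653/46 − 71.5 = 182/23; seller burden = 71.5 − 3009/46 = 140/23.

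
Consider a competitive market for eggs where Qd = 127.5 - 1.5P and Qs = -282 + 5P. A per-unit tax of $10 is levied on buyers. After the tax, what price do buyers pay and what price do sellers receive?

Pre-tax equilibrium: P* = 63, Q* = 33.
Tax on buyers shifts demand to Qd = 127.5 − 1.5(P + 10) = 112.5 - 1.5P.
112.5 - 1.5P = -282 + 5P gives seller price Ps = 789/13; buyers pay Pb = 789/13 + 10 = 919/13.
New quantity: Q = 127.5 − 1.5(919/13) = 279/13.

Buyers pay 919/13, sellers receive 789/13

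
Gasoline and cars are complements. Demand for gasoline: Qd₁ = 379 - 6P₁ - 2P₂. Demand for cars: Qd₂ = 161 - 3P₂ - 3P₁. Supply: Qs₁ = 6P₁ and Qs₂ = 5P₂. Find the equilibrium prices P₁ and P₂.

P₁ = 271/9, P₂ = 53/6

Market 1: 379 - 6P₁ - 2P₂ = 6P₁ → 12P₁ + 2P₂ = 379.
Market 2: 8P₂ + 3P₁ = 161.
Eliminating P₂: 8×(1) − 2×(2) gives 90P₁ = 2710, so P₁ = 271/9.
Back-substitute into (2): P₂ = (161 − 3×271/9) / 8 = 53/6.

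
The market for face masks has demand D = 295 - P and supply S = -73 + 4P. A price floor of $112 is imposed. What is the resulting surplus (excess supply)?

Surplus = 192

Equilibrium price would be P* = 73.6, so the floor at 112 binds.
At P = 112: D = 183, S = 375.
Surplus = 375 − 183 = 192.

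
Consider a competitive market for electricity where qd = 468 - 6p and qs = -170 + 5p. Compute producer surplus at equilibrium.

Producer surplus = 1440

Equilibrium: 468 - 6p = -170 + 5p gives p* = 58, q* = 120.
Supply starts at p = 34 (where qs = 0).
PS = ½(58 − 34)(120) = 1440.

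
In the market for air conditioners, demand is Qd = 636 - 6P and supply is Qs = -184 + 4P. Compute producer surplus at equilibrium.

Equilibrium: 636 - 6P = -184 + 4P gives P* = 82, Q* = 144.
Supply starts at P = 46 (where Qs = 0).
PS = ½(82 − 46)(144) = 2592.

Producer surplus = 2592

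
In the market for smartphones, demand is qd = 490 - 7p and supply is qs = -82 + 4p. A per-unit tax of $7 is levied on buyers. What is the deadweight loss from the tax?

Deadweight loss = 686/11

Pre-tax equilibrium: p* = 52, q* = 126.
Tax on buyers shifts demand to qd = 490 − 7(p + 7) = 441 - 7p.
441 - 7p = -82 + 4p gives seller price ps = 523/11; buyers pay pb = 523/11 + 7 = 600/11.
New quantity: q = 490 − 7(600/11) = 1190/11.
DWL = ½ × 7 × (126 − 1190/11) = 686/11.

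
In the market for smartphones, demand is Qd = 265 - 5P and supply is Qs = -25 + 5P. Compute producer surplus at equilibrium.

Equilibrium: 265 - 5P = -25 + 5P gives P* = 29, Q* = 120.
Supply starts at P = 5 (where Qs = 0).
PS = ½(29 − 5)(120) = 1440.

Producer surplus = 1440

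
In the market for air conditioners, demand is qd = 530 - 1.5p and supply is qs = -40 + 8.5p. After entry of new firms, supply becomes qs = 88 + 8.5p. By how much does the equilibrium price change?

Δp = -12.8

Original equilibrium: p* = 57, q* = 444.5.
New equilibrium: 530 - 1.5p = 88 + 8.5p, so 442 = 10p and p' = 44.2; q' = 530 − 1.5(44.2) = 463.7.
Change in price: 44.2 − 57 = -12.8.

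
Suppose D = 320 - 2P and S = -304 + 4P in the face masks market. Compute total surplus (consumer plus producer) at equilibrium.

Total surplus = 4704

Equilibrium: 320 - 2P = -304 + 4P gives P* = 104, Q* = 112.
Demand choke price: P = 160; supply starts at P = 76.
CS = ½(160 − 104)(112) = 3136; PS = ½(104 − 76)(112) = 1568.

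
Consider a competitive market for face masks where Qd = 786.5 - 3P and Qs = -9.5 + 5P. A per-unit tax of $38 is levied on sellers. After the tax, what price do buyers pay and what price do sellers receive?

Pre-tax equilibrium: P* = 99.5, Q* = 488.
Tax on sellers shifts supply to Qs = -9.5 + 5(P − 38) = -199.5 + 5P.
786.5 - 3P = -199.5 + 5P gives buyer price Pb = 123.25; sellers receive Ps = 123.25 − 38 = 85.25.
New quantity: Q = 786.5 − 3(123.25) = 416.75.

Buyers pay $123.25, sellers receive $85.25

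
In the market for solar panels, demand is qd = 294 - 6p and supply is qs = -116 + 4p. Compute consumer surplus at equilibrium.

Consumer surplus = 192

Equilibrium: 294 - 6p = -116 + 4p gives p* = 41, q* = 48.
Demand choke price (qd = 0): p = 49.
CS = ½(49 − 41)(48) = 192.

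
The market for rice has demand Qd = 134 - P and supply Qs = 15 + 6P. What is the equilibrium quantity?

Set Qd = Qs: 134 - P = 15 + 6P.
119 = 7P, so P* = 17.
Q* = 134 − 1(17) = 117.

Q* = 117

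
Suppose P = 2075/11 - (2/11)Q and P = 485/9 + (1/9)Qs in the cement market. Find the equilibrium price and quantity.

Set the two price expressions equal: 2075/11 - (2/11)Q = 485/9 + (1/9)Q.
13340/99 = (29/99)Q, so Q* = 460.
P* = 2075/11 − (2/11)(460) = 105.

P* = 105, Q* = 460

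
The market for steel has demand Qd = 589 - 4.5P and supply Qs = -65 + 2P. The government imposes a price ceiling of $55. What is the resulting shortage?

Shortage = 296.5

Equilibrium price would be P* = 1308/13, so the ceiling at 55 binds.
At P = 55: Qd = 589 − 4.5(55) = 341.5, Qs = -65 + 2(55) = 45.
Shortage = 341.5 − 45 = 296.5.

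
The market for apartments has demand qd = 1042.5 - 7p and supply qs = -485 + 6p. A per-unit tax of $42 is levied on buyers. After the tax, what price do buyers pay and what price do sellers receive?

Buyers pay 3559/26, sellers receive 2467/26

Pre-tax equilibrium: p* = 117.5, q* = 220.
Tax on buyers shifts demand to qd = 1042.5 − 7(p + 42) = 748.5 - 7p.
748.5 - 7p = -485 + 6p gives seller price ps = 2467/26; buyers pay pb = 2467/26 + 42 = 3559/26.
New quantity: q = 1042.5 − 7(3559/26) = 1096/13.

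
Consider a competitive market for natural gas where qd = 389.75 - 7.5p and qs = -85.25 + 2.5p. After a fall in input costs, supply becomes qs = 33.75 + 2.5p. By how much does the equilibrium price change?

Δp = -11.9

Original equilibrium: p* = 47.5, q* = 33.5.
New equilibrium: 389.75 - 7.5p = 33.75 + 2.5p, so 356 = 10p and p' = 35.6; q' = 389.75 − 7.5(35.6) = 122.75.
Change in price: 35.6 − 47.5 = -11.9.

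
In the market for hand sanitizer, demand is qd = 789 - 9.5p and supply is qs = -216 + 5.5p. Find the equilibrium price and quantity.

Set qd = qs: 789 - 9.5p = -216 + 5.5p.
1005 = 15p, so p* = 67.
q* = 789 − 9.5(67) = 152.5.

p* = 67, q* = 152.5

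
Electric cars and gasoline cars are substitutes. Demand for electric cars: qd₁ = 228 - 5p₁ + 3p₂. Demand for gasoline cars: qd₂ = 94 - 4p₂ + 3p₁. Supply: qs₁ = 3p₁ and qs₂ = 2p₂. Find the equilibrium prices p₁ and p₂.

p₁ = 550/13, p₂ = 1436/39

Market 1: 228 - 5p₁ + 3p₂ = 3p₁ → 8p₁ - 3p₂ = 228.
Market 2: 6p₂ - 3p₁ = 94.
Eliminating p₂: 6×(1) + 3×(2) gives 39p₁ = 1650, so p₁ = 550/13.
Back-substitute into (2): p₂ = (94 + 3×550/13) / 6 = 1436/39.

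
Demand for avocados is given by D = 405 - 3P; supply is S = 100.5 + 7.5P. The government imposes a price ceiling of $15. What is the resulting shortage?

Equilibrium price would be P* = 29, so the ceiling at 15 binds.
At P = 15: D = 405 − 3(15) = 360, S = 100.5 + 7.5(15) = 213.
Shortage = 360 − 213 = 147.

Shortage = 147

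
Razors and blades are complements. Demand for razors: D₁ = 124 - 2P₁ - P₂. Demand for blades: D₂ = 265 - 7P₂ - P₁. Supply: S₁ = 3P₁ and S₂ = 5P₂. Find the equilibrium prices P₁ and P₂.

Market 1: 124 - 2P₁ - P₂ = 3P₁ → 5P₁ + P₂ = 124.
Market 2: 12P₂ + P₁ = 265.
Eliminating P₂: 12×(1) − 1×(2) gives 59P₁ = 1223, so P₁ = 1223/59.
Back-substitute into (2): P₂ = (265 − 1×1223/59) / 12 = 1201/59.

P₁ = 1223/59, P₂ = 1201/59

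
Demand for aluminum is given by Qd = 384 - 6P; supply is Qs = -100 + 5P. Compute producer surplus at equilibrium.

Equilibrium: 384 - 6P = -100 + 5P gives P* = 44, Q* = 120.
Supply starts at P = 20 (where Qs = 0).
PS = ½(44 − 20)(120) = 1440.

Producer surplus = 1440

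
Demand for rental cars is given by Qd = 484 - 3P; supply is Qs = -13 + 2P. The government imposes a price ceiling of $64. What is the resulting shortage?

Equilibrium price would be P* = 99.4, so the ceiling at 64 binds.
At P = 64: Qd = 484 − 3(64) = 292, Qs = -13 + 2(64) = 115.
Shortage = 292 − 115 = 177.

Shortage = 177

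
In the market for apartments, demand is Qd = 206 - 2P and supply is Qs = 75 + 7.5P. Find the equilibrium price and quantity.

Set Qd = Qs: 206 - 2P = 75 + 7.5P.
131 = 9.5P, so P* = 262/19.
Q* = 206 − 2(262/19) = 3390/19.

P* = 262/19, Q* = 3390/19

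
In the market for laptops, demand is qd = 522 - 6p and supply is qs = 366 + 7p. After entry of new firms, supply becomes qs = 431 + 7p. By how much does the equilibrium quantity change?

Original equilibrium: p* = 12, q* = 450.
New equilibrium: 522 - 6p = 431 + 7p, so 91 = 13p and p' = 7; q' = 522 − 6(7) = 480.
Change in quantity: 480 − 450 = 30.

Δq = 30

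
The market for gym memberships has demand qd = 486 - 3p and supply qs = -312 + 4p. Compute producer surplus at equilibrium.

Producer surplus = 2592

Equilibrium: 486 - 3p = -312 + 4p gives p* = 114, q* = 144.
Supply starts at p = 78 (where qs = 0).
PS = ½(114 − 78)(144) = 2592.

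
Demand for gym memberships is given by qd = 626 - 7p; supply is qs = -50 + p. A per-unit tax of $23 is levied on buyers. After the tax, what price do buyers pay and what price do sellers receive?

Pre-tax equilibrium: p* = 84.5, q* = 34.5.
Tax on buyers shifts demand to qd = 626 − 7(p + 23) = 465 - 7p.
465 - 7p = -50 + p gives seller price ps = 64.375; buyers pay pb = 64.375 + 23 = 87.375.
New quantity: q = 626 − 7(87.375) = 14.375.

Buyers pay $87.375, sellers receive $64.375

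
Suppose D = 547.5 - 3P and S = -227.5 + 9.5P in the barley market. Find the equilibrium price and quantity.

P* = 62, Q* = 361.5

Set D = S: 547.5 - 3P = -227.5 + 9.5P.
775 = 12.5P, so P* = 62.
Q* = 547.5 − 3(62) = 361.5.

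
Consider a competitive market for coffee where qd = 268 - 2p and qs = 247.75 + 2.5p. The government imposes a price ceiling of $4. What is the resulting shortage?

Shortage = 2.25

Equilibrium price would be p* = 4.5, so the ceiling at 4 binds.
At p = 4: qd = 268 − 2(4) = 260, qs = 247.75 + 2.5(4) = 257.75.
Shortage = 260 − 257.75 = 2.25.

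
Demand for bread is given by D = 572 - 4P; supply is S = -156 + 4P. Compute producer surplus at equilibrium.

Equilibrium: 572 - 4P = -156 + 4P gives P* = 91, Q* = 208.
Supply starts at P = 39 (where S = 0).
PS = ½(91 − 39)(208) = 5408.

Producer surplus = 5408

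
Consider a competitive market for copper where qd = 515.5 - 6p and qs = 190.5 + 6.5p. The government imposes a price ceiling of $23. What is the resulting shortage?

Equilibrium price would be p* = 26, so the ceiling at 23 binds.
At p = 23: qd = 515.5 − 6(23) = 377.5, qs = 190.5 + 6.5(23) = 340.
Shortage = 377.5 − 340 = 37.5.

Shortage = 37.5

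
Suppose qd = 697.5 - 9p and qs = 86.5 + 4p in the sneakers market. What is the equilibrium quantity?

Set qd = qs: 697.5 - 9p = 86.5 + 4p.
611 = 13p, so p* = 47.
q* = 697.5 − 9(47) = 274.5.

q* = 274.5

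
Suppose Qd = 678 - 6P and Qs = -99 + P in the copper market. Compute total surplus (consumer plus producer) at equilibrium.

Equilibrium: 678 - 6P = -99 + P gives P* = 111, Q* = 12.
Demand choke price: P = 113; supply starts at P = 99.
CS = ½(113 − 111)(12) = 12; PS = ½(111 − 99)(12) = 72.

Total surplus = 84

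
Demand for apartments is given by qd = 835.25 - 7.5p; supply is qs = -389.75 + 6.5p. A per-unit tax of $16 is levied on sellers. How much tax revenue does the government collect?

Pre-tax equilibrium: p* = 87.5, q* = 179.
Tax on sellers shifts supply to qs = -389.75 + 6.5(p − 16) = -493.75 + 6.5p.
835.25 - 7.5p = -493.75 + 6.5p gives buyer price pb = 1329/14; sellers receive ps = 1329/14 − 16 = 1105/14.
New quantity: q = 835.25 − 7.5(1329/14) = 863/7.
Revenue = 16 × 863/7 = 13808/7.

Tax revenue = 13808/7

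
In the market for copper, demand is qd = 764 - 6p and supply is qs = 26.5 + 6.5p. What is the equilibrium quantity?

q* = 410

Set qd = qs: 764 - 6p = 26.5 + 6.5p.
737.5 = 12.5p, so p* = 59.
q* = 764 − 6(59) = 410.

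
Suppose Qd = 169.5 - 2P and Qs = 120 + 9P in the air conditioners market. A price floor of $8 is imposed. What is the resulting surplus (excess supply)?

Equilibrium price would be P* = 4.5, so the floor at 8 binds.
At P = 8: Qd = 153.5, Qs = 192.
Surplus = 192 − 153.5 = 38.5.

Surplus = 38.5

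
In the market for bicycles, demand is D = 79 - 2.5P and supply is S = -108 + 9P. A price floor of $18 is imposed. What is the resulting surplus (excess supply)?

Surplus = 20

Equilibrium price would be P* = 374/23, so the floor at 18 binds.
At P = 18: D = 34, S = 54.
Surplus = 54 − 34 = 20.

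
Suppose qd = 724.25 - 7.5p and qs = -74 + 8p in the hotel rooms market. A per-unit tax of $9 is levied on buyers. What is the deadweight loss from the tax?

Deadweight loss = 4860/31

Pre-tax equilibrium: p* = 51.5, q* = 338.
Tax on buyers shifts demand to qd = 724.25 − 7.5(p + 9) = 656.75 - 7.5p.
656.75 - 7.5p = -74 + 8p gives seller price ps = 2923/62; buyers pay pb = 2923/62 + 9 = 3481/62.
New quantity: q = 724.25 − 7.5(3481/62) = 9398/31.
DWL = ½ × 9 × (338 − 9398/31) = 4860/31.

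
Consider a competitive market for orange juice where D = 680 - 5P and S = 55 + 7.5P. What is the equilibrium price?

Set D = S: 680 - 5P = 55 + 7.5P.
625 = 12.5P, so P* = 50.
Q* = 680 − 5(50) = 430.

P* = 50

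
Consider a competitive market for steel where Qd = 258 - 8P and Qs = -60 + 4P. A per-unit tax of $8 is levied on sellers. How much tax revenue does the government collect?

Pre-tax equilibrium: P* = 26.5, Q* = 46.
Tax on sellers shifts supply to Qs = -60 + 4(P − 8) = -92 + 4P.
258 - 8P = -92 + 4P gives buyer price Pb = 175/6; sellers receive Ps = 175/6 − 8 = 127/6.
New quantity: Q = 258 − 8(175/6) = 74/3.
Revenue = 8 × 74/3 = 592/3.

Tax revenue = 592/3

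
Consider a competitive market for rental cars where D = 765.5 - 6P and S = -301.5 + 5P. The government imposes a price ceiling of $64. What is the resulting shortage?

Shortage = 363

Equilibrium price would be P* = 97, so the ceiling at 64 binds.
At P = 64: D = 765.5 − 6(64) = 381.5, S = -301.5 + 5(64) = 18.5.
Shortage = 381.5 − 18.5 = 363.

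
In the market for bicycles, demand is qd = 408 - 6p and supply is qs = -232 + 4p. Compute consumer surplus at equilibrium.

Equilibrium: 408 - 6p = -232 + 4p gives p* = 64, q* = 24.
Demand choke price (qd = 0): p = 68.
CS = ½(68 − 64)(24) = 48.

Consumer surplus = 48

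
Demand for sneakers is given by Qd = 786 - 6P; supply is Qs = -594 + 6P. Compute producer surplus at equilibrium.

Producer surplus = 768

Equilibrium: 786 - 6P = -594 + 6P gives P* = 115, Q* = 96.
Supply starts at P = 99 (where Qs = 0).
PS = ½(115 − 99)(96) = 768.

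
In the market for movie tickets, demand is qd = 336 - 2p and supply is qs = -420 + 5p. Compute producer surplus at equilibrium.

Producer surplus = 1440

Equilibrium: 336 - 2p = -420 + 5p gives p* = 108, q* = 120.
Supply starts at p = 84 (where qs = 0).
PS = ½(108 − 84)(120) = 1440.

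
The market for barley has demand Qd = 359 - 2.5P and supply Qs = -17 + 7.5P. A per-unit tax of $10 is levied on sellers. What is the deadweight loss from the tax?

Deadweight loss = 93.75

Pre-tax equilibrium: P* = 37.6, Q* = 265.
Tax on sellers shifts supply to Qs = -17 + 7.5(P − 10) = -92 + 7.5P.
359 - 2.5P = -92 + 7.5P gives buyer price Pb = 45.1; sellers receive Ps = 45.1 − 10 = 35.1.
New quantity: Q = 359 − 2.5(45.1) = 246.25.
DWL = ½ × 10 × (265 − 246.25) = 93.75.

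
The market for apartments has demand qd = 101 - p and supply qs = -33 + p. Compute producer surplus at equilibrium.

Equilibrium: 101 - p = -33 + p gives p* = 67, q* = 34.
Supply starts at p = 33 (where qs = 0).
PS = ½(67 − 33)(34) = 578.

Producer surplus = 578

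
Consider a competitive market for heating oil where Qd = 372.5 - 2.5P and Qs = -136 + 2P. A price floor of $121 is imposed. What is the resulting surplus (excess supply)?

Equilibrium price would be P* = 113, so the floor at 121 binds.
At P = 121: Qd = 70, Qs = 106.
Surplus = 106 − 70 = 36.

Surplus = 36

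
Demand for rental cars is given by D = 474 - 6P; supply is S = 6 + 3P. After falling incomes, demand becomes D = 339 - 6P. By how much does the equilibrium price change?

Original equilibrium: P* = 52, Q* = 162.
New equilibrium: 339 - 6P = 6 + 3P, so 333 = 9P and P' = 37; Q' = 339 − 6(37) = 117.
Change in price: 37 − 52 = -15.

ΔP = -15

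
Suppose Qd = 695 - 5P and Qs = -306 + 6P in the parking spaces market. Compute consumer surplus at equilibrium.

Equilibrium: 695 - 5P = -306 + 6P gives P* = 91, Q* = 240.
Demand choke price (Qd = 0): P = 139.
CS = ½(139 − 91)(240) = 5760.

Consumer surplus = 5760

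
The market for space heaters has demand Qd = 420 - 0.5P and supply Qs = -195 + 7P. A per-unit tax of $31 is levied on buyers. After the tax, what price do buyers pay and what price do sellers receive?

Buyers pay 1664/15, sellers receive 1199/15

Pre-tax equilibrium: P* = 82, Q* = 379.
Tax on buyers shifts demand to Qd = 420 − 0.5(P + 31) = 404.5 - 0.5P.
404.5 - 0.5P = -195 + 7P gives seller price Ps = 1199/15; buyers pay Pb = 1199/15 + 31 = 1664/15.
New quantity: Q = 420 − 0.5(1664/15) = 5468/15.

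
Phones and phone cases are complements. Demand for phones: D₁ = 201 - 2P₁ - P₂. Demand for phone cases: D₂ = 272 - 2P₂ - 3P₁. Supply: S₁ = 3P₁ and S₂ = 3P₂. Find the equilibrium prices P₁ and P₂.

P₁ = 733/22, P₂ = 757/22

Market 1: 201 - 2P₁ - P₂ = 3P₁ → 5P₁ + P₂ = 201.
Market 2: 5P₂ + 3P₁ = 272.
Eliminating P₂: 5×(1) − 1×(2) gives 22P₁ = 733, so P₁ = 733/22.
Back-substitute into (2): P₂ = (272 − 3×733/22) / 5 = 757/22.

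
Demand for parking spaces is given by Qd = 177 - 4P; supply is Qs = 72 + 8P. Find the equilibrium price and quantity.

P* = 8.75, Q* = 142

Set Qd = Qs: 177 - 4P = 72 + 8P.
105 = 12P, so P* = 8.75.
Q* = 177 − 4(8.75) = 142.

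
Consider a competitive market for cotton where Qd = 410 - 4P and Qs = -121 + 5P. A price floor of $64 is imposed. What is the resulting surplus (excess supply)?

Surplus = 45

Equilibrium price would be P* = 59, so the floor at 64 binds.
At P = 64: Qd = 154, Qs = 199.
Surplus = 199 − 154 = 45.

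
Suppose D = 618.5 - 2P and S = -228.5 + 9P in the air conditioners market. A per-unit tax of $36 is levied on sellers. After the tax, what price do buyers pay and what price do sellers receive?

Buyers pay 1171/11, sellers receive 775/11

Pre-tax equilibrium: P* = 77, Q* = 464.5.
Tax on sellers shifts supply to S = -228.5 + 9(P − 36) = -552.5 + 9P.
618.5 - 2P = -552.5 + 9P gives buyer price Pb = 1171/11; sellers receive Ps = 1171/11 − 36 = 775/11.
New quantity: Q = 618.5 − 2(1171/11) = 8923/22.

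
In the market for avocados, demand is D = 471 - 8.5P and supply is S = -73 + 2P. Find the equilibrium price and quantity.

P* = 1088/21, Q* = 643/21

Set D = S: 471 - 8.5P = -73 + 2P.
544 = 10.5P, so P* = 1088/21.
Q* = 471 − 8.5(1088/21) = 643/21.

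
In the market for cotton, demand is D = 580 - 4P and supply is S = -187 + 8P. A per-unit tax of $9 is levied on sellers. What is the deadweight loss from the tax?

Pre-tax equilibrium: P* = 767/12, Q* = 973/3.
Tax on sellers shifts supply to S = -187 + 8(P − 9) = -259 + 8P.
580 - 4P = -259 + 8P gives buyer price Pb = 839/12; sellers receive Ps = 839/12 − 9 = 731/12.
New quantity: Q = 580 − 4(839/12) = 901/3.
DWL = ½ × 9 × (973/3 − 901/3) = 108.

Deadweight loss = 108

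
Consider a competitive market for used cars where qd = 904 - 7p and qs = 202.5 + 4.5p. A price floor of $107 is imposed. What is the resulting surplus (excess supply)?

Equilibrium price would be p* = 61, so the floor at 107 binds.
At p = 107: qd = 155, qs = 684.
Surplus = 684 − 155 = 529.

Surplus = 529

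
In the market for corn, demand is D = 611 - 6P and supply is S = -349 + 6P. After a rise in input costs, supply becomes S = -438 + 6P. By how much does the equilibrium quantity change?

Original equilibrium: P* = 80, Q* = 131.
New equilibrium: 611 - 6P = -438 + 6P, so 1049 = 12P and P' = 1049/12; Q' = 611 − 6(1049/12) = 86.5.
Change in quantity: 86.5 − 131 = -44.5.

ΔQ = -44.5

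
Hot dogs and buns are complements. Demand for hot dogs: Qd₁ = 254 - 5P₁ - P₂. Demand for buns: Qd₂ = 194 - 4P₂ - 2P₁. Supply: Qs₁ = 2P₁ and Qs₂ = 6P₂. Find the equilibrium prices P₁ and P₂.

P₁ = 34.5, P₂ = 12.5

Market 1: 254 - 5P₁ - P₂ = 2P₁ → 7P₁ + P₂ = 254.
Market 2: 10P₂ + 2P₁ = 194.
Eliminating P₂: 10×(1) − 1×(2) gives 68P₁ = 2346, so P₁ = 34.5.
Back-substitute into (2): P₂ = (194 − 2×34.5) / 10 = 12.5.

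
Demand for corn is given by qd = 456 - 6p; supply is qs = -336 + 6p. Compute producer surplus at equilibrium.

Producer surplus = 300

Equilibrium: 456 - 6p = -336 + 6p gives p* = 66, q* = 60.
Supply starts at p = 56 (where qs = 0).
PS = ½(66 − 56)(60) = 300.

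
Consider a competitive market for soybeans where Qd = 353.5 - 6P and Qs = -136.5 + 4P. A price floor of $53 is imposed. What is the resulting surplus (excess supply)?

Equilibrium price would be P* = 49, so the floor at 53 binds.
At P = 53: Qd = 35.5, Qs = 75.5.
Surplus = 75.5 − 35.5 = 40.

Surplus = 40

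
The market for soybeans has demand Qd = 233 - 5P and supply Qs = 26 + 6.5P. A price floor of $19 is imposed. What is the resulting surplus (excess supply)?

Surplus = 11.5

Equilibrium price would be P* = 18, so the floor at 19 binds.
At P = 19: Qd = 138, Qs = 149.5.
Surplus = 149.5 − 138 = 11.5.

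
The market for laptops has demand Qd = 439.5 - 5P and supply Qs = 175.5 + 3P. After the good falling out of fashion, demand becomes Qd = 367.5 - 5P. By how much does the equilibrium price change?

Original equilibrium: P* = 33, Q* = 274.5.
New equilibrium: 367.5 - 5P = 175.5 + 3P, so 192 = 8P and P' = 24; Q' = 367.5 − 5(24) = 247.5.
Change in price: 24 − 33 = -9.

ΔP = -9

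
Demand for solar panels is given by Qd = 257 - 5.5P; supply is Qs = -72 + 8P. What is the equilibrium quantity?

Set Qd = Qs: 257 - 5.5P = -72 + 8P.
329 = 13.5P, so P* = 658/27.
Q* = 257 − 5.5(658/27) = 3320/27.

Q* = 3320/27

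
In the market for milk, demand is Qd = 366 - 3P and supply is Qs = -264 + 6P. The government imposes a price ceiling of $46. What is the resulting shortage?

Shortage = 216

Equilibrium price would be P* = 70, so the ceiling at 46 binds.
At P = 46: Qd = 366 − 3(46) = 228, Qs = -264 + 6(46) = 12.
Shortage = 228 − 12 = 216.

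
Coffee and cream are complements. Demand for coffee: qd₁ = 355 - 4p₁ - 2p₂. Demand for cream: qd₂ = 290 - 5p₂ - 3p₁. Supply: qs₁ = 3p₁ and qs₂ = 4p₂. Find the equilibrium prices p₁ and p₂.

p₁ = 2615/57, p₂ = 965/57

Market 1: 355 - 4p₁ - 2p₂ = 3p₁ → 7p₁ + 2p₂ = 355.
Market 2: 9p₂ + 3p₁ = 290.
Eliminating p₂: 9×(1) − 2×(2) gives 57p₁ = 2615, so p₁ = 2615/57.
Back-substitute into (2): p₂ = (290 − 3×2615/57) / 9 = 965/57.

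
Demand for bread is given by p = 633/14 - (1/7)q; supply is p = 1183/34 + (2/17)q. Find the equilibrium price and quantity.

p* = 39.5, q* = 40

Set the two price expressions equal: 633/14 - (1/7)q = 1183/34 + (2/17)q.
1240/119 = (31/119)q, so q* = 40.
p* = 633/14 − (1/7)(40) = 39.5.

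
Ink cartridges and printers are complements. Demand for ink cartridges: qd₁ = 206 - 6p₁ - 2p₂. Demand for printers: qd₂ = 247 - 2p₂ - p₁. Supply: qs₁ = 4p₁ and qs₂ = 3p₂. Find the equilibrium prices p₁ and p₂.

p₁ = 67/6, p₂ = 283/6

Market 1: 206 - 6p₁ - 2p₂ = 4p₁ → 10p₁ + 2p₂ = 206.
Market 2: 5p₂ + p₁ = 247.
Eliminating p₂: 5×(1) − 2×(2) gives 48p₁ = 536, so p₁ = 67/6.
Back-substitute into (2): p₂ = (247 − 1×67/6) / 5 = 283/6.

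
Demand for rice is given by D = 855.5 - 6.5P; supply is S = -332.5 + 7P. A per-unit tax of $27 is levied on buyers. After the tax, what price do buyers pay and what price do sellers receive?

Buyers pay $102, sellers receive $75

Pre-tax equilibrium: P* = 88, Q* = 283.5.
Tax on buyers shifts demand to D = 855.5 − 6.5(P + 27) = 680 - 6.5P.
680 - 6.5P = -332.5 + 7P gives seller price Ps = 75; buyers pay Pb = 75 + 27 = 102.
New quantity: Q = 855.5 − 6.5(102) = 192.5.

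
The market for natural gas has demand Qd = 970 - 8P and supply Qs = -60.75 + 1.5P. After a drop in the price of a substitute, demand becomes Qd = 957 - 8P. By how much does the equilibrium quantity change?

ΔQ = -39/19

Original equilibrium: P* = 108.5, Q* = 102.
New equilibrium: 957 - 8P = -60.75 + 1.5P, so 1017.75 = 9.5P and P' = 4071/38; Q' = 957 − 8(4071/38) = 1899/19.
Change in quantity: 1899/19 − 102 = -39/19.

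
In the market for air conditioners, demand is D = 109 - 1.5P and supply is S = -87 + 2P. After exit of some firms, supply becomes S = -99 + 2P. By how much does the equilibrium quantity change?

Original equilibrium: P* = 56, Q* = 25.
New equilibrium: 109 - 1.5P = -99 + 2P, so 208 = 3.5P and P' = 416/7; Q' = 109 − 1.5(416/7) = 139/7.
Change in quantity: 139/7 − 25 = -36/7.

ΔQ = -36/7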